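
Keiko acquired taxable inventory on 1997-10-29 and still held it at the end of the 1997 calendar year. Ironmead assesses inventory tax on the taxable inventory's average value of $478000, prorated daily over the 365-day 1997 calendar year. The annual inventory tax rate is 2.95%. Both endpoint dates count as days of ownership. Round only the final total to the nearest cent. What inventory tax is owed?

Days held (1997-10-29 to 1997-12-31): 64 out of 365
Tax = $478000 × 2.95% × 64/365 = $2472.5041

$2472.50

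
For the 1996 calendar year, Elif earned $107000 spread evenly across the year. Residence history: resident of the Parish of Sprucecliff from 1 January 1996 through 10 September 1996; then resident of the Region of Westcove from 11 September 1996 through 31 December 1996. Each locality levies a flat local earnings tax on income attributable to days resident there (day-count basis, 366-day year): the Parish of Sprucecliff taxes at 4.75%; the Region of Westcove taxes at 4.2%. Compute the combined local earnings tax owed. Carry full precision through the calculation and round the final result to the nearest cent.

$4902.41

The Parish of Sprucecliff, 1 January – 10 September 1996: 254 days → $107000 × 4.75% × 254/366 = $3527.1995
The Region of Westcove, 11 September – 31 December 1996: 112 days → $107000 × 4.2% × 112/366 = $1375.2131
Total = $4902.4126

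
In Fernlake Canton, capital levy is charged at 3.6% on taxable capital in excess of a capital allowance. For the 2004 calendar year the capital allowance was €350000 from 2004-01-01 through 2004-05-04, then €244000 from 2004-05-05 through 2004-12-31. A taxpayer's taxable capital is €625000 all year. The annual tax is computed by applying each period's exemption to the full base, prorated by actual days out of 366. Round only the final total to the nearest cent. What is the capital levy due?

2004-01-01 to 2004-05-04: 125 days, exemption €350000 → (€625000 − €350000) × 3.6% × 125/366 = €3381.1475
2004-05-05 to 2004-12-31: 241 days, exemption €244000 → (€625000 − €244000) × 3.6% × 241/366 = €9031.5738
Total = €12412.7213

€12412.72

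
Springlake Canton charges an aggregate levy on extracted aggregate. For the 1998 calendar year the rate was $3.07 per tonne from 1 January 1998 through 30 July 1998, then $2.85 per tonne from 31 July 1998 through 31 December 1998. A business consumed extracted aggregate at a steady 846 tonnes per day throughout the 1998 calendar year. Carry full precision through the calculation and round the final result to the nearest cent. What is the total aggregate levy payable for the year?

$919322.82

1 January – 30 July 1998: 211 days × 846 tonnes/day = 178,506 tonnes at $3.07/tonne → $548013.42
31 July – 31 December 1998: 154 days × 846 tonnes/day = 130,284 tonnes at $2.85/tonne → $371309.40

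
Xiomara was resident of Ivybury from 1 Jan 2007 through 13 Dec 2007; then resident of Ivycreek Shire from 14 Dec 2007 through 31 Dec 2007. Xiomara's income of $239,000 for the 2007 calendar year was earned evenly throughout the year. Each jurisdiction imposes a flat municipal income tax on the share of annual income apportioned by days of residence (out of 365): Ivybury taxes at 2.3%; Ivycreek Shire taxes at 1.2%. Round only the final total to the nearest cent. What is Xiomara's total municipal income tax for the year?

Ivybury, 1 Jan – 13 Dec 2007: 347 days → $239,000 × 2.3% × 347/365 = $5,225.9151
Ivycreek Shire, 14 Dec – 31 Dec 2007: 18 days → $239,000 × 1.2% × 18/365 = $141.4356
Total = $5,367.3507

$5,367.35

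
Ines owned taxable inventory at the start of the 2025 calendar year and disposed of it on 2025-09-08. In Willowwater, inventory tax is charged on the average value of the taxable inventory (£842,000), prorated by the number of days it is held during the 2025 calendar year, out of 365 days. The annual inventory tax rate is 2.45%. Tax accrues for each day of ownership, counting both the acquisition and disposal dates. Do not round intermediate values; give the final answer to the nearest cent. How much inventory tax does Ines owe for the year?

£14,185.97

Days held (2025-01-01 to 2025-09-08): 251 out of 365
Tax = £842,000 × 2.45% × 251/365 = £14,185.9699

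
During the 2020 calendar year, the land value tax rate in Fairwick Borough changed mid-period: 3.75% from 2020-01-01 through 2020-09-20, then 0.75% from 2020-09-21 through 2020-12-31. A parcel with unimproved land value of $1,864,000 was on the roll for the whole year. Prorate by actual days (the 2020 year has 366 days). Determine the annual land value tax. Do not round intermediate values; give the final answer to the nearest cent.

2020-01-01 to 2020-09-20: 264 days at 3.75% → $1,864,000 × 3.75% × 264/366 = $50,419.6721
2020-09-21 to 2020-12-31: 102 days at 0.75% → $1,864,000 × 0.75% × 102/366 = $3,896.0656
Total = $54,315.7377

$54,315.74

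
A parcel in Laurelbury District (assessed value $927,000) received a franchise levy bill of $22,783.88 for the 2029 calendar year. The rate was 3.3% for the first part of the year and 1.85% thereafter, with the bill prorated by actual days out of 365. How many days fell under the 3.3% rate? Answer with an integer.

153 days

Let d = days at the first rate; then 365 − d days at the second rate.
$927,000 × [3.3%·d + 1.85%·(365−d)] / 365 = $22,783.88
Solving gives d = 153, so the new rate took effect on 3 Jun 2029.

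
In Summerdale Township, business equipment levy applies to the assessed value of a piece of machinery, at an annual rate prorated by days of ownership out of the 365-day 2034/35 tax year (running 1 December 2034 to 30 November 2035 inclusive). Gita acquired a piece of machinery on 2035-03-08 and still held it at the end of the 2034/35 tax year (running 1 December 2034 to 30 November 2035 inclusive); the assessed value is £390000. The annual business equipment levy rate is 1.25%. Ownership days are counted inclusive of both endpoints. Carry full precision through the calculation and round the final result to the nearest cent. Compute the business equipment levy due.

Days held (2035-03-08 to 2035-11-30): 268 out of 365
Tax = £390000 × 1.25% × 268/365 = £3579.4521

£3579.45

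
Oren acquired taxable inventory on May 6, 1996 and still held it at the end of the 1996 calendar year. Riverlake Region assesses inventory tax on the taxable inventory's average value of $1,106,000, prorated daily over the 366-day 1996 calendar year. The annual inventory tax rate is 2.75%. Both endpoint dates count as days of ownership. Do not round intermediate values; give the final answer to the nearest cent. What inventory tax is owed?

Days held (May 6 – December 31, 1996): 240 out of 366
Tax = $1,106,000 × 2.75% × 240/366 = $19,944.2623

$19,944.26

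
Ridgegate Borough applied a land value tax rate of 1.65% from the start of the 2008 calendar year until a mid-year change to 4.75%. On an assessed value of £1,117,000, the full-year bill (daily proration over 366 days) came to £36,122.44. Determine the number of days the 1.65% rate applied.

Let d = days at the first rate; then 366 − d days at the second rate.
£1,117,000 × [1.65%·d + 4.75%·(366−d)] / 366 = £36,122.44
Solving gives d = 179, so the new rate took effect on 28 Jun 2008.

179 days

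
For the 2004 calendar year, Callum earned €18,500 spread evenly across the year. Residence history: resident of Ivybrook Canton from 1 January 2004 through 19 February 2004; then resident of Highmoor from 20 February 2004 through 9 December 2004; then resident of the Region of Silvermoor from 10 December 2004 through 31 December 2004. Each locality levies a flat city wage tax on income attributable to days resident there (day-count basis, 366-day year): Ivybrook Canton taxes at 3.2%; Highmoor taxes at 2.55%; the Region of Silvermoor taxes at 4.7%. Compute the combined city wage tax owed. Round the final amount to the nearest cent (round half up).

Ivybrook Canton, 1 January – 19 February 2004: 50 days → €18,500 × 3.2% × 50/366 = €80.8743
Highmoor, 20 February – 9 December 2004: 294 days → €18,500 × 2.55% × 294/366 = €378.9467
The Region of Silvermoor, 10 December – 31 December 2004: 22 days → €18,500 × 4.7% × 22/366 = €52.2650
Total = €512.0861

€512.09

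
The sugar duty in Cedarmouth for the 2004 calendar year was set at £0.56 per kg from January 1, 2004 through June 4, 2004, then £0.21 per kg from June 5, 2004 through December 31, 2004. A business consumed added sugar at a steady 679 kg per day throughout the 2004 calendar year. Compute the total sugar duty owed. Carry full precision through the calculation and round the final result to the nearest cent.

£89261.34

January 1 – June 4, 2004: 156 days × 679 kg/day = 105,924 kg at £0.56/kg → £59317.44
June 5 – December 31, 2004: 210 days × 679 kg/day = 142,590 kg at £0.21/kg → £29943.90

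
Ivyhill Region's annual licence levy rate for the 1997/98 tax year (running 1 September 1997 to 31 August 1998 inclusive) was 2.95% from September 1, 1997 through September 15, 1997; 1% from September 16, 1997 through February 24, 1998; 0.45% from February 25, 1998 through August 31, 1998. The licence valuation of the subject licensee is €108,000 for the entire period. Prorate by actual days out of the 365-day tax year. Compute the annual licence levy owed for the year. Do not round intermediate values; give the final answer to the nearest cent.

September 1 – September 15, 1997: 15 days at 2.95% → €108,000 × 2.95% × 15/365 = €130.9315
September 16, 1997 – February 24, 1998: 162 days at 1% → €108,000 × 1% × 162/365 = €479.3425
February 25 – August 31, 1998: 188 days at 0.45% → €108,000 × 0.45% × 188/365 = €250.3233
Total = €860.5973

€860.60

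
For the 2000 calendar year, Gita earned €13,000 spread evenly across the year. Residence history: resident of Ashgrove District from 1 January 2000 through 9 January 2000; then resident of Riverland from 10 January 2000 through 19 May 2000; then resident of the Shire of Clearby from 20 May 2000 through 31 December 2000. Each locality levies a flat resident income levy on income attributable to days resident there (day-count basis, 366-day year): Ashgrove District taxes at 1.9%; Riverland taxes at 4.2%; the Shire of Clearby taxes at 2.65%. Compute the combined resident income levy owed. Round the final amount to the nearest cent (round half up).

Ashgrove District, 1 January – 9 January 2000: 9 days → €13,000 × 1.9% × 9/366 = €6.0738
Riverland, 10 January – 19 May 2000: 131 days → €13,000 × 4.2% × 131/366 = €195.4262
The Shire of Clearby, 20 May – 31 December 2000: 226 days → €13,000 × 2.65% × 226/366 = €212.7240
Total = €414.2240

€414.22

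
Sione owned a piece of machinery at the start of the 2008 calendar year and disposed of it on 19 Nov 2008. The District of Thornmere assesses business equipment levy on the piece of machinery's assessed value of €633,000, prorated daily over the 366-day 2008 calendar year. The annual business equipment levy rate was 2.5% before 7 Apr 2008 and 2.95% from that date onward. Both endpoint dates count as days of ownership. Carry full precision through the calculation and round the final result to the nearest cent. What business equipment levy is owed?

€15,775.71

1 Jan – 6 Apr 2008: 97 days at 2.5% → €633,000 × 2.5% × 97/366 = €4,194.0574
7 Apr – 19 Nov 2008: 227 days at 2.95% → €633,000 × 2.95% × 227/366 = €11,581.6516
Total = €15,775.7090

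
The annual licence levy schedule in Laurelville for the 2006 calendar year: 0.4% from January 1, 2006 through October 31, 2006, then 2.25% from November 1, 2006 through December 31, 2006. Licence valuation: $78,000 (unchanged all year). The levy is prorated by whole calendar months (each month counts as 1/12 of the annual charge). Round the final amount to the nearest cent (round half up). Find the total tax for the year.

$552.50

January 1 – October 31, 2006: 10 months at 0.4% → $78,000 × 0.4% × 10/12 = $260.0000
November 1 – December 31, 2006: 2 months at 2.25% → $78,000 × 2.25% × 2/12 = $292.5000
Total = $552.5000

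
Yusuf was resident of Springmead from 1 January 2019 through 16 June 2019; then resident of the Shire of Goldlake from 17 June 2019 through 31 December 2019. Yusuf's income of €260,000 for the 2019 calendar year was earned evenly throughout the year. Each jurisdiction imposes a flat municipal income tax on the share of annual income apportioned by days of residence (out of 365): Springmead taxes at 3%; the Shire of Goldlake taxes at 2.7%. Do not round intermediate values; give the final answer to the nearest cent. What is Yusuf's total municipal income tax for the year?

Springmead, 1 January – 16 June 2019: 167 days → €260,000 × 3% × 167/365 = €3,568.7671
The Shire of Goldlake, 17 June – 31 December 2019: 198 days → €260,000 × 2.7% × 198/365 = €3,808.1096
Total = €7,376.8767

€7,376.88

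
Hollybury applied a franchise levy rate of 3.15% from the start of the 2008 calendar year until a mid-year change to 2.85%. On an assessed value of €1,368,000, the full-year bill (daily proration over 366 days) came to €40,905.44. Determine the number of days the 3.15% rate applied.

171 days

Let d = days at the first rate; then 366 − d days at the second rate.
€1,368,000 × [3.15%·d + 2.85%·(366−d)] / 366 = €40,905.44
Solving gives d = 171, so the new rate took effect on 20 June 2008.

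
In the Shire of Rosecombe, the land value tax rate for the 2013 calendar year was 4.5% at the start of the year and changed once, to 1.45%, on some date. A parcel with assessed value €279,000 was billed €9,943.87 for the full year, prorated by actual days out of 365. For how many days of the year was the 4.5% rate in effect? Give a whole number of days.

Let d = days at the first rate; then 365 − d days at the second rate.
€279,000 × [4.5%·d + 1.45%·(365−d)] / 365 = €9,943.87
Solving gives d = 253, so the new rate took effect on 11 Sep 2013.

253 days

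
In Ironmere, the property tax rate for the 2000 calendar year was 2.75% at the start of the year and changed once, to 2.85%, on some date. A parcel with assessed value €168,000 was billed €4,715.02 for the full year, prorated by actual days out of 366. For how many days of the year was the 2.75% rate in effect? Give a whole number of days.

Let d = days at the first rate; then 366 − d days at the second rate.
€168,000 × [2.75%·d + 2.85%·(366−d)] / 366 = €4,715.02
Solving gives d = 159, so the new rate took effect on 8 June 2000.

159 days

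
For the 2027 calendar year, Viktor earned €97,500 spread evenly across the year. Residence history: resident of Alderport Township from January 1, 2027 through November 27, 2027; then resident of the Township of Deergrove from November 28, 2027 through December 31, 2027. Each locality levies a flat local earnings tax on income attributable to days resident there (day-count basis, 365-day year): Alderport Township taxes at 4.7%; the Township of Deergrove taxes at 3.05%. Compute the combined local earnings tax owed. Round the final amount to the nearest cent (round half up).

€4,432.64

Alderport Township, January 1 – November 27, 2027: 331 days → €97,500 × 4.7% × 331/365 = €4,155.6370
The Township of Deergrove, November 28 – December 31, 2027: 34 days → €97,500 × 3.05% × 34/365 = €277.0068
Total = €4,432.6438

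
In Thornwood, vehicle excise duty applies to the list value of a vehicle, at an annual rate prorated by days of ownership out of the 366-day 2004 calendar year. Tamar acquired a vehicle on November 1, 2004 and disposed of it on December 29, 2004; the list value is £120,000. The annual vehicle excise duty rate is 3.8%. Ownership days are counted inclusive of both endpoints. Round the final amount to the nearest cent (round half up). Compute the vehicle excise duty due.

Days held (November 1 – December 29, 2004): 59 out of 366
Tax = £120,000 × 3.8% × 59/366 = £735.0820

£735.08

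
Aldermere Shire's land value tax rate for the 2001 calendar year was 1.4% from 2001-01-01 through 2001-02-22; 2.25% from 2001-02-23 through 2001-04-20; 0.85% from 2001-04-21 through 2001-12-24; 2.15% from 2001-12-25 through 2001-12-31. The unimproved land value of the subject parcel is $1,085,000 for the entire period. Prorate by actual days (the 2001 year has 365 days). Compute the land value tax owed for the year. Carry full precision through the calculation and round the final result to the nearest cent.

2001-01-01 to 2001-02-22: 53 days at 1.4% → $1,085,000 × 1.4% × 53/365 = $2,205.6712
2001-02-23 to 2001-04-20: 57 days at 2.25% → $1,085,000 × 2.25% × 57/365 = $3,812.3630
2001-04-21 to 2001-12-24: 248 days at 0.85% → $1,085,000 × 0.85% × 248/365 = $6,266.2466
2001-12-25 to 2001-12-31: 7 days at 2.15% → $1,085,000 × 2.15% × 7/365 = $447.3767
Total = $12,731.6575

$12,731.66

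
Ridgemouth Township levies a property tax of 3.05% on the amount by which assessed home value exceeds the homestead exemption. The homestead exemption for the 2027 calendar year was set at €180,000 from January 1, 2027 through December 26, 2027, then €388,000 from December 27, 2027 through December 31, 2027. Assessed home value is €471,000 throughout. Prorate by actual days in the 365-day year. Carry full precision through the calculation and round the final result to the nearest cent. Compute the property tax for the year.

January 1 – December 26, 2027: 360 days, exemption €180,000 → (€471,000 − €180,000) × 3.05% × 360/365 = €8,753.9178
December 27 – December 31, 2027: 5 days, exemption €388,000 → (€471,000 − €388,000) × 3.05% × 5/365 = €34.6781
Total = €8,788.5959

€8,788.60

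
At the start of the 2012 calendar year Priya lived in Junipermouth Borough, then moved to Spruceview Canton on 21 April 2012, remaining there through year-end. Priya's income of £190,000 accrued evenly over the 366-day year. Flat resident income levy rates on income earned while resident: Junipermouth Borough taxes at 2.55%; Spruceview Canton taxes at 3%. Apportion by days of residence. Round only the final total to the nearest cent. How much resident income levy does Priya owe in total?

Junipermouth Borough, 1 January – 20 April 2012: 111 days → £190,000 × 2.55% × 111/366 = £1,469.3852
Spruceview Canton, 21 April – 31 December 2012: 255 days → £190,000 × 3% × 255/366 = £3,971.3115
Total = £5,440.6967

£5,440.70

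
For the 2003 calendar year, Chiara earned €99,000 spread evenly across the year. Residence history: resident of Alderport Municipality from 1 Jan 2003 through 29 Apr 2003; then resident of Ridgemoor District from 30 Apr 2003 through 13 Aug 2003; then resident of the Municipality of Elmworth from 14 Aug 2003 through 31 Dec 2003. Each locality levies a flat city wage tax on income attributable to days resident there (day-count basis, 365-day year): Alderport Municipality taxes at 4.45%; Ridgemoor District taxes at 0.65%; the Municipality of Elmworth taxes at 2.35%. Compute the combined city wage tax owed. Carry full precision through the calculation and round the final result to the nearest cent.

Alderport Municipality, 1 Jan – 29 Apr 2003: 119 days → €99,000 × 4.45% × 119/365 = €1,436.3137
Ridgemoor District, 30 Apr – 13 Aug 2003: 106 days → €99,000 × 0.65% × 106/365 = €186.8795
The Municipality of Elmworth, 14 Aug – 31 Dec 2003: 140 days → €99,000 × 2.35% × 140/365 = €892.3562
Total = €2,515.5493

€2,515.55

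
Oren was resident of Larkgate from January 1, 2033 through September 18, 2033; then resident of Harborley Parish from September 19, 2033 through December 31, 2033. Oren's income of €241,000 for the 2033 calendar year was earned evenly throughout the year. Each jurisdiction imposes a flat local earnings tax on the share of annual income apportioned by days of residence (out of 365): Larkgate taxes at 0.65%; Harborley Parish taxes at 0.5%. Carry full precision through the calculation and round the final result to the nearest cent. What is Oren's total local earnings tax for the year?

Larkgate, January 1 – September 18, 2033: 261 days → €241,000 × 0.65% × 261/365 = €1,120.1548
Harborley Parish, September 19 – December 31, 2033: 104 days → €241,000 × 0.5% × 104/365 = €343.3425
Total = €1,463.4973

€1,463.50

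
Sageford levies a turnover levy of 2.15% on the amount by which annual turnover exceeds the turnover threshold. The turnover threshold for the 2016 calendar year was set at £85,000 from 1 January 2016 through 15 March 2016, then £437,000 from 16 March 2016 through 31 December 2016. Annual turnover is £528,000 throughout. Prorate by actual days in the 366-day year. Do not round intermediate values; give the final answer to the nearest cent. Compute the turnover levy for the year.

£3,507.32

1 January – 15 March 2016: 75 days, exemption £85,000 → (£528,000 − £85,000) × 2.15% × 75/366 = £1,951.7418
16 March – 31 December 2016: 291 days, exemption £437,000 → (£528,000 − £437,000) × 2.15% × 291/366 = £1,555.5779
Total = £3,507.3197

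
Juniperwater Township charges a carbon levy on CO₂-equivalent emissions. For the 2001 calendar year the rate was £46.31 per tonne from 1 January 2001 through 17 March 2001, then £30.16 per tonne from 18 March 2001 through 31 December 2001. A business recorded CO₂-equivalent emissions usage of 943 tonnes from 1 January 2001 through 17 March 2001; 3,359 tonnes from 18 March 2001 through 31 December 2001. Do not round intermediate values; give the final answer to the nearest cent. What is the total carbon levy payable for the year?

£144977.77

1 January – 17 March 2001: 943 tonnes at £46.31/tonne → £43670.33
18 March – 31 December 2001: 3,359 tonnes at £30.16/tonne → £101307.44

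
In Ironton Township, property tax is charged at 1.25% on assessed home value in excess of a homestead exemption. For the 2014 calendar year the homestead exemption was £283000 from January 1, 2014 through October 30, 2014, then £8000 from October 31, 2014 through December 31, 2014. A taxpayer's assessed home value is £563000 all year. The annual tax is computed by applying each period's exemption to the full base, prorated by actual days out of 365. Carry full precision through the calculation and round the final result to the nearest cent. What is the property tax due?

January 1 – October 30, 2014: 303 days, exemption £283000 → (£563000 − £283000) × 1.25% × 303/365 = £2905.4795
October 31 – December 31, 2014: 62 days, exemption £8000 → (£563000 − £8000) × 1.25% × 62/365 = £1178.4247
Total = £4083.9041

£4083.90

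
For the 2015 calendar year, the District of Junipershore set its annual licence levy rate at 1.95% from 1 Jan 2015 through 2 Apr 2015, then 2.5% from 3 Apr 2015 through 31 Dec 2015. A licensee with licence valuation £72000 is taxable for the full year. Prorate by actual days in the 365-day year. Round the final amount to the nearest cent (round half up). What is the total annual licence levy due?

£1700.19

1 Jan – 2 Apr 2015: 92 days at 1.95% → £72000 × 1.95% × 92/365 = £353.8849
3 Apr – 31 Dec 2015: 273 days at 2.5% → £72000 × 2.5% × 273/365 = £1346.3014
Total = £1700.1863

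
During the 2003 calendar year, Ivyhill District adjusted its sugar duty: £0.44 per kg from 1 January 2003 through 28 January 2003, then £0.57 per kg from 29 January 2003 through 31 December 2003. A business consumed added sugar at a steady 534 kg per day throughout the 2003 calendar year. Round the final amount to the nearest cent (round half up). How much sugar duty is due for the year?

1 January – 28 January 2003: 28 days × 534 kg/day = 14,952 kg at £0.44/kg → £6,578.88
29 January – 31 December 2003: 337 days × 534 kg/day = 179,958 kg at £0.57/kg → £102,576.06

£109,154.94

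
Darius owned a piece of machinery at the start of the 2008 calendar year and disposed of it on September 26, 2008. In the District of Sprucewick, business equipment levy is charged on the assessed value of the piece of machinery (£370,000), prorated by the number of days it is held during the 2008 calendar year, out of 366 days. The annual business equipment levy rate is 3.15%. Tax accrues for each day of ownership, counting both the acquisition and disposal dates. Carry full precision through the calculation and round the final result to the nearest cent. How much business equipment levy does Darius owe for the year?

Days held (January 1 – September 26, 2008): 270 out of 366
Tax = £370,000 × 3.15% × 270/366 = £8,597.9508

£8,597.95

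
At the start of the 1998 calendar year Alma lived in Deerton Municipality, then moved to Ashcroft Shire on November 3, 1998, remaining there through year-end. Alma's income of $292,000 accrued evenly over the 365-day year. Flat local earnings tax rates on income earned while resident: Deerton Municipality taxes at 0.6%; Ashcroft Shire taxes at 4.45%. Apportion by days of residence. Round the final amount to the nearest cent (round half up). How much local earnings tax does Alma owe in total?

Deerton Municipality, January 1 – November 2, 1998: 306 days → $292,000 × 0.6% × 306/365 = $1,468.8000
Ashcroft Shire, November 3 – December 31, 1998: 59 days → $292,000 × 4.45% × 59/365 = $2,100.4000
Total = $3,569.2000

$3,569.20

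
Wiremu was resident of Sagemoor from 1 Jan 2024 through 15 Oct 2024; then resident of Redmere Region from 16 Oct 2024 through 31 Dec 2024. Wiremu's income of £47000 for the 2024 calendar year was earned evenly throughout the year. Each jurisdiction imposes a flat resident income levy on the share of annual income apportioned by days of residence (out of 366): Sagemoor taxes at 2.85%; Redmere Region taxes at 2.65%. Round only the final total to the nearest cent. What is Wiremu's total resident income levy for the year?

Sagemoor, 1 Jan – 15 Oct 2024: 289 days → £47000 × 2.85% × 289/366 = £1057.6926
Redmere Region, 16 Oct – 31 Dec 2024: 77 days → £47000 × 2.65% × 77/366 = £262.0314
Total = £1319.7240

£1319.72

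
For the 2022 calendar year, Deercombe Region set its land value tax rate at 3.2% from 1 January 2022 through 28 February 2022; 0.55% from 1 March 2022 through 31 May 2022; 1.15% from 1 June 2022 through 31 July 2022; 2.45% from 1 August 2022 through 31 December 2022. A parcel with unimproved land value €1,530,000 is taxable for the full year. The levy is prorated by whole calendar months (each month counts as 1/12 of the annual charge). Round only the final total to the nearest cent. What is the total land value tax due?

€28,815.00

1 January – 28 February 2022: 2 months at 3.2% → €1,530,000 × 3.2% × 2/12 = €8,160.0000
1 March – 31 May 2022: 3 months at 0.55% → €1,530,000 × 0.55% × 3/12 = €2,103.7500
1 June – 31 July 2022: 2 months at 1.15% → €1,530,000 × 1.15% × 2/12 = €2,932.5000
1 August – 31 December 2022: 5 months at 2.45% → €1,530,000 × 2.45% × 5/12 = €15,618.7500
Total = €28,815.0000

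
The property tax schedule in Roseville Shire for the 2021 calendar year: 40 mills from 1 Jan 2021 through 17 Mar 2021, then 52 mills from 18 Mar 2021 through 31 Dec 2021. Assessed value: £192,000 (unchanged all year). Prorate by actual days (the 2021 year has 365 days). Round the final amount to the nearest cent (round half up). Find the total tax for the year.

1 Jan – 17 Mar 2021: 76 days at 40 mills → £192,000 × 4% × 76/365 = £1,599.1233
18 Mar – 31 Dec 2021: 289 days at 52 mills → £192,000 × 5.2% × 289/365 = £7,905.1397
Total = £9,504.2630

£9,504.26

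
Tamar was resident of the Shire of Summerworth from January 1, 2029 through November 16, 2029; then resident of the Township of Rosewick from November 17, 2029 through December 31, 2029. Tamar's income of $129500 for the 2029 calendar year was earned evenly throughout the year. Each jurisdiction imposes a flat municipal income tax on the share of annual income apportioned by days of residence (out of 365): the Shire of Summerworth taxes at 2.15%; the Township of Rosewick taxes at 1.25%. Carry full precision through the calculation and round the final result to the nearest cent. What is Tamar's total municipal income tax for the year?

$2640.56

The Shire of Summerworth, January 1 – November 16, 2029: 320 days → $129500 × 2.15% × 320/365 = $2440.9863
The Township of Rosewick, November 17 – December 31, 2029: 45 days → $129500 × 1.25% × 45/365 = $199.5719
Total = $2640.5582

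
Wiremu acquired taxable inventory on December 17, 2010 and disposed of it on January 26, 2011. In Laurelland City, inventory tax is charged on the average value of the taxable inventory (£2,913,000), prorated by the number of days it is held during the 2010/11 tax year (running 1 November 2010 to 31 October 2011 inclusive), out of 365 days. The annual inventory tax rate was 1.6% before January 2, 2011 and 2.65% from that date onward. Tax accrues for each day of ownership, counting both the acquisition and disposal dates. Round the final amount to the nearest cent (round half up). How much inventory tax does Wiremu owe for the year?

December 17, 2010 – January 1, 2011: 16 days at 1.6% → £2,913,000 × 1.6% × 16/365 = £2,043.0904
January 2 – January 26, 2011: 25 days at 2.65% → £2,913,000 × 2.65% × 25/365 = £5,287.2945
Total = £7,330.3849

£7,330.38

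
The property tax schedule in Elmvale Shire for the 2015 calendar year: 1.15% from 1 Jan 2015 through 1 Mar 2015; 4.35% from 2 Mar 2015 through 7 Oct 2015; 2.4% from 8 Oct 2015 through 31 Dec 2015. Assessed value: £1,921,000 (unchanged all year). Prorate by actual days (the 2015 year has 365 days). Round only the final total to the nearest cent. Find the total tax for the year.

£64,735.07

1 Jan – 1 Mar 2015: 60 days at 1.15% → £1,921,000 × 1.15% × 60/365 = £3,631.4795
2 Mar – 7 Oct 2015: 220 days at 4.35% → £1,921,000 × 4.35% × 220/365 = £50,367.0411
8 Oct – 31 Dec 2015: 85 days at 2.4% → £1,921,000 × 2.4% × 85/365 = £10,736.5479
Total = £64,735.0685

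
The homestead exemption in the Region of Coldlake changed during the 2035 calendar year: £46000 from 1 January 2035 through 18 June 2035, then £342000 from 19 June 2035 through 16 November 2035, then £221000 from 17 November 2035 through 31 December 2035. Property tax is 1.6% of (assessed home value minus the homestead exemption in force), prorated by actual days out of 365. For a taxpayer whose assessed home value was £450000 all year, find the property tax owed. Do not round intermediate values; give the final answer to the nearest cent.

1 January – 18 June 2035: 169 days, exemption £46000 → (£450000 − £46000) × 1.6% × 169/365 = £2992.9205
19 June – 16 November 2035: 151 days, exemption £342000 → (£450000 − £342000) × 1.6% × 151/365 = £714.8712
17 November – 31 December 2035: 45 days, exemption £221000 → (£450000 − £221000) × 1.6% × 45/365 = £451.7260
Total = £4159.5178

£4159.52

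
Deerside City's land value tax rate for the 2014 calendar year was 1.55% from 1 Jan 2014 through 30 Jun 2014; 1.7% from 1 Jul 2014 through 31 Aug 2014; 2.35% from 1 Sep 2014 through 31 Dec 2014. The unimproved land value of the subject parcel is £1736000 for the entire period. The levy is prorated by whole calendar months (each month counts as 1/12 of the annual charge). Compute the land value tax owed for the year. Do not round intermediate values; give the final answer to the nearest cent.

1 Jan – 30 Jun 2014: 6 months at 1.55% → £1736000 × 1.55% × 6/12 = £13454.0000
1 Jul – 31 Aug 2014: 2 months at 1.7% → £1736000 × 1.7% × 2/12 = £4918.6667
1 Sep – 31 Dec 2014: 4 months at 2.35% → £1736000 × 2.35% × 4/12 = £13598.6667
Total = £31971.3333

£31971.33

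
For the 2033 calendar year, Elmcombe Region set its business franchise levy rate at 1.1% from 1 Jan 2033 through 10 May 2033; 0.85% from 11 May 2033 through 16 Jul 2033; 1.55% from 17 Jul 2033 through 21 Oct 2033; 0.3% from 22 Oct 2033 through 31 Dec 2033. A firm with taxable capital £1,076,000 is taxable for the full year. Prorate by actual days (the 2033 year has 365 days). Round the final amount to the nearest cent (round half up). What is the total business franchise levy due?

£10,954.56

1 Jan – 10 May 2033: 130 days at 1.1% → £1,076,000 × 1.1% × 130/365 = £4,215.5616
11 May – 16 Jul 2033: 67 days at 0.85% → £1,076,000 × 0.85% × 67/365 = £1,678.8548
17 Jul – 21 Oct 2033: 97 days at 1.55% → £1,076,000 × 1.55% × 97/365 = £4,432.2356
22 Oct – 31 Dec 2033: 71 days at 0.3% → £1,076,000 × 0.3% × 71/365 = £627.9123
Total = £10,954.5644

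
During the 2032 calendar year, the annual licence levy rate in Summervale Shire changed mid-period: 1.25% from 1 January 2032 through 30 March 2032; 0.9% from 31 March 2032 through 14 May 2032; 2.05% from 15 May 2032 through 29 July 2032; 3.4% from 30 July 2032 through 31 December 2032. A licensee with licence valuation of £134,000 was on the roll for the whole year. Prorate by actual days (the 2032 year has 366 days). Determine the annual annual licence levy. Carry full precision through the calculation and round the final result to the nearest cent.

£3,060.03

1 January – 30 March 2032: 90 days at 1.25% → £134,000 × 1.25% × 90/366 = £411.8852
31 March – 14 May 2032: 45 days at 0.9% → £134,000 × 0.9% × 45/366 = £148.2787
15 May – 29 July 2032: 76 days at 2.05% → £134,000 × 2.05% × 76/366 = £570.4153
30 July – 31 December 2032: 155 days at 3.4% → £134,000 × 3.4% × 155/366 = £1,929.4536
Total = £3,060.0328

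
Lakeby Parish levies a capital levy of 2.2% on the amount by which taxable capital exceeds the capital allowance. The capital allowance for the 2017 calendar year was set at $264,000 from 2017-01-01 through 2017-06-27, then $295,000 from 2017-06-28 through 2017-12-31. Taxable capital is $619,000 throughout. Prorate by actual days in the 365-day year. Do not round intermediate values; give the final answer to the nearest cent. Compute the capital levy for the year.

2017-01-01 to 2017-06-27: 178 days, exemption $264,000 → ($619,000 − $264,000) × 2.2% × 178/365 = $3,808.7123
2017-06-28 to 2017-12-31: 187 days, exemption $295,000 → ($619,000 − $295,000) × 2.2% × 187/365 = $3,651.8795
Total = $7,460.5918

$7,460.59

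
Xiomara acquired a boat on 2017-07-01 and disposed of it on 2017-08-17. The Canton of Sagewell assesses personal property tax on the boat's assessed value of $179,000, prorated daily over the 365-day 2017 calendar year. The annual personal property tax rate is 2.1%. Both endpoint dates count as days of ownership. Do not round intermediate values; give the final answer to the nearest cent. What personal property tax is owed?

$494.33

Days held (2017-07-01 to 2017-08-17): 48 out of 365
Tax = $179,000 × 2.1% × 48/365 = $494.3342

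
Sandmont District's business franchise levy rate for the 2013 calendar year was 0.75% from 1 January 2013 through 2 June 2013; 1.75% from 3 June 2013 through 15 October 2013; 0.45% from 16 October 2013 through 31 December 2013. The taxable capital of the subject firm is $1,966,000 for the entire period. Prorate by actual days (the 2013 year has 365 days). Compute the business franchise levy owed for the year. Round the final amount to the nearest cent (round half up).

1 January – 2 June 2013: 153 days at 0.75% → $1,966,000 × 0.75% × 153/365 = $6,180.7808
3 June – 15 October 2013: 135 days at 1.75% → $1,966,000 × 1.75% × 135/365 = $12,725.1370
16 October – 31 December 2013: 77 days at 0.45% → $1,966,000 × 0.45% × 77/365 = $1,866.3534
Total = $20,772.2712

$20,772.27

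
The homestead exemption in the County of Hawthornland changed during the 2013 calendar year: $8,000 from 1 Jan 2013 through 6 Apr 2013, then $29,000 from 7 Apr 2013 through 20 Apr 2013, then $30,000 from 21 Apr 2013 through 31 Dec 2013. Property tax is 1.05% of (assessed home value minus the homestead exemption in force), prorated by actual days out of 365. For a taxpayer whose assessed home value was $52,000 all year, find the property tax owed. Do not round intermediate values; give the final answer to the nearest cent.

$292.16

1 Jan – 6 Apr 2013: 96 days, exemption $8,000 → ($52,000 − $8,000) × 1.05% × 96/365 = $121.5123
7 Apr – 20 Apr 2013: 14 days, exemption $29,000 → ($52,000 − $29,000) × 1.05% × 14/365 = $9.2630
21 Apr – 31 Dec 2013: 255 days, exemption $30,000 → ($52,000 − $30,000) × 1.05% × 255/365 = $161.3836
Total = $292.1589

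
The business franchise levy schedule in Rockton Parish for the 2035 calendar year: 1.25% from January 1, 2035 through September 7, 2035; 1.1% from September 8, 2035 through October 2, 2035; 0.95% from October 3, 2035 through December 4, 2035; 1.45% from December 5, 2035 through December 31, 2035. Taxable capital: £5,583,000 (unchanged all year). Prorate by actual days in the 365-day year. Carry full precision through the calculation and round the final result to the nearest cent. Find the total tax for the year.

£67,148.96

January 1 – September 7, 2035: 250 days at 1.25% → £5,583,000 × 1.25% × 250/365 = £47,799.6575
September 8 – October 2, 2035: 25 days at 1.1% → £5,583,000 × 1.1% × 25/365 = £4,206.3699
October 3 – December 4, 2035: 63 days at 0.95% → £5,583,000 × 0.95% × 63/365 = £9,154.5904
December 5 – December 31, 2035: 27 days at 1.45% → £5,583,000 × 1.45% × 27/365 = £5,988.3411
Total = £67,148.9589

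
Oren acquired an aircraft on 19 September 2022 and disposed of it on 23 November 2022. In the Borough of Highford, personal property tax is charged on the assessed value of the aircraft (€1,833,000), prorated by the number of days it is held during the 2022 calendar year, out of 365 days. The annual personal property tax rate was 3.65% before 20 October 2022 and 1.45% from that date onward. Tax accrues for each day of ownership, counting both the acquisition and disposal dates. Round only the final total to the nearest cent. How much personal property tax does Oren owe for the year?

19 September – 19 October 2022: 31 days at 3.65% → €1,833,000 × 3.65% × 31/365 = €5,682.3000
20 October – 23 November 2022: 35 days at 1.45% → €1,833,000 × 1.45% × 35/365 = €2,548.6233
Total = €8,230.9233

€8,230.92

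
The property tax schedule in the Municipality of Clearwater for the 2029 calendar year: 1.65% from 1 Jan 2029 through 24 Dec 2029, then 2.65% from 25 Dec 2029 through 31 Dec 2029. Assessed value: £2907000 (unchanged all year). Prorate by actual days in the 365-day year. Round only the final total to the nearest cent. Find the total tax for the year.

£48523.01

1 Jan – 24 Dec 2029: 358 days at 1.65% → £2907000 × 1.65% × 358/365 = £47045.6137
25 Dec – 31 Dec 2029: 7 days at 2.65% → £2907000 × 2.65% × 7/365 = £1477.3932
Total = £48523.0068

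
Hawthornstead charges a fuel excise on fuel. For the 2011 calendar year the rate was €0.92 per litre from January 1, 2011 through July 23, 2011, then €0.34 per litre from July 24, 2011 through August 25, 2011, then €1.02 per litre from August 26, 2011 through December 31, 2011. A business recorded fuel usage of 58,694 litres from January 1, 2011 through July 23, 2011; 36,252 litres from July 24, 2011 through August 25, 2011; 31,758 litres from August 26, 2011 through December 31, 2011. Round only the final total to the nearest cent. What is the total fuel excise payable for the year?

€98717.32

January 1 – July 23, 2011: 58,694 litres at €0.92/litre → €53998.48
July 24 – August 25, 2011: 36,252 litres at €0.34/litre → €12325.68
August 26 – December 31, 2011: 31,758 litres at €1.02/litre → €32393.16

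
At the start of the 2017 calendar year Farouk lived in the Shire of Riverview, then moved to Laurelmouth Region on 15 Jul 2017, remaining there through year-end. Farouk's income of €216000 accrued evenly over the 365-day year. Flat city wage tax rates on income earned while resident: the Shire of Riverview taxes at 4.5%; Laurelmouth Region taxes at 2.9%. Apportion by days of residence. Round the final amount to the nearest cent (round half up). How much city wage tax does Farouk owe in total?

€8110.36

The Shire of Riverview, 1 Jan – 14 Jul 2017: 195 days → €216000 × 4.5% × 195/365 = €5192.8767
Laurelmouth Region, 15 Jul – 31 Dec 2017: 170 days → €216000 × 2.9% × 170/365 = €2917.4795
Total = €8110.3562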